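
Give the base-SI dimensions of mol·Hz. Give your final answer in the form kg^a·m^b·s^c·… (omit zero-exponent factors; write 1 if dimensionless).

Hz = 1/s = s⁻¹ (frequency is cycles per second).
Combining: mol·Hz = mol · s⁻¹ = s⁻¹·mol.

s⁻¹·mol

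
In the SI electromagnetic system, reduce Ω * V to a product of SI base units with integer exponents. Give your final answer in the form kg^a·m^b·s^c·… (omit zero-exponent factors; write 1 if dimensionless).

kg²·m⁴·s⁻⁶·A⁻³

Ω = kg·m²·s⁻³·A⁻².
V = kg·m²·s⁻³·A⁻¹.
Combining: Ω·V = (kg·m²·s⁻³·A⁻²) · (kg·m²·s⁻³·A⁻¹) = kg²·m⁴·s⁻⁶·A⁻³.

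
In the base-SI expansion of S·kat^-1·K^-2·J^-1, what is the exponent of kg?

-2

S = kg⁻¹·m⁻²·s³·A².
kat = s⁻¹·mol.
So kat⁻¹ = s·mol⁻¹.
J = kg·m²·s⁻².
So J⁻¹ = kg⁻¹·m⁻²·s².
Combining: S·kat⁻¹·K⁻²·J⁻¹ = (kg⁻¹·m⁻²·s³·A²) · (s·mol⁻¹) · K⁻² · (kg⁻¹·m⁻²·s²) = kg⁻²·m⁻⁴·s⁶·A²·K⁻²·mol⁻¹.
The exponent of kg is -2.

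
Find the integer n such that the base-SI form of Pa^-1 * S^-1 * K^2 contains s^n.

-1

Pa = kg·m⁻¹·s⁻².
So Pa⁻¹ = kg⁻¹·m·s².
S = kg⁻¹·m⁻²·s³·A².
So S⁻¹ = kg·m²·s⁻³·A⁻².
Combining: Pa⁻¹·S⁻¹·K² = (kg⁻¹·m·s²) · (kg·m²·s⁻³·A⁻²) · K² = m³·s⁻¹·A⁻²·K².
The exponent of s is -1.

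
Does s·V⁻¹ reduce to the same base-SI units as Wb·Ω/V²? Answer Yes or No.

Left side:
  V = W/A (potential = power per current),
      = kg·m²·s⁻³·A⁻¹.
  So V⁻¹ = kg⁻¹·m⁻²·s³·A.
  Combining: s·V⁻¹ = s · (kg⁻¹·m⁻²·s³·A) = kg⁻¹·m⁻²·s⁴·A.
Right side:
  Wb = V·s (flux: a volt is a weber per second),
      = kg·m²·s⁻²·A⁻¹.
  Ω = V/A (resistance = voltage per current),
      = kg·m²·s⁻³·A⁻².
  V = W/A (potential = power per current),
      = kg·m²·s⁻³·A⁻¹.
  So V⁻² = kg⁻²·m⁻⁴·s⁶·A².
  Combining: Wb·Ω·V⁻² = (kg·m²·s⁻²·A⁻¹) · (kg·m²·s⁻³·A⁻²) · (kg⁻²·m⁻⁴·s⁶·A²) = s·A⁻¹.
Left is kg⁻¹·m⁻²·s⁴·A; right is s·A⁻¹ — different.

No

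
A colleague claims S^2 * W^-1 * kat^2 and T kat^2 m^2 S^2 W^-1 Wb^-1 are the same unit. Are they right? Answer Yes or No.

Left side:
  S = kg⁻¹·m⁻²·s³·A².
  So S² = kg⁻²·m⁻⁴·s⁶·A⁴.
  W = kg·m²·s⁻³.
  So W⁻¹ = kg⁻¹·m⁻²·s³.
  kat = s⁻¹·mol.
  So kat² = s⁻²·mol².
  Combining: S²·W⁻¹·kat² = (kg⁻²·m⁻⁴·s⁶·A⁴) · (kg⁻¹·m⁻²·s³) · (s⁻²·mol²) = kg⁻³·m⁻⁶·s⁷·A⁴·mol².
Right side:
  T = Wb/m² (flux density = flux per area),
      = kg·s⁻²·A⁻¹.
  kat = mol/s = s⁻¹·mol (catalytic activity).
  So kat² = s⁻²·mol².
  S = 1/Ω (conductance is reciprocal resistance),
      = kg⁻¹·m⁻²·s³·A².
  So S² = kg⁻²·m⁻⁴·s⁶·A⁴.
  W = J/s (power = energy per time),
      = kg·m²·s⁻³.
  So W⁻¹ = kg⁻¹·m⁻²·s³.
  Wb = V·s (flux: a volt is a weber per second),
      = kg·m²·s⁻²·A⁻¹.
  So Wb⁻¹ = kg⁻¹·m⁻²·s²·A.
  Combining: T·kat²·m²·S²·W⁻¹·Wb⁻¹ = (kg·s⁻²·A⁻¹) · (s⁻²·mol²) · m² · (kg⁻²·m⁻⁴·s⁶·A⁴) · (kg⁻¹·m⁻²·s³) · (kg⁻¹·m⁻²·s²·A) = kg⁻³·m⁻⁶·s⁷·A⁴·mol².
Both reduce to kg⁻³·m⁻⁶·s⁷·A⁴·mol².

Yes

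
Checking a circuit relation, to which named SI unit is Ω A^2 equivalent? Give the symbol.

W

Ω = V/A (resistance = voltage per current),
    = kg·m²·s⁻³·A⁻².
Combining: Ω·A² = (kg·m²·s⁻³·A⁻²) · A² = kg·m²·s⁻³.
kg·m²·s⁻³ is the base-SI form of the watt.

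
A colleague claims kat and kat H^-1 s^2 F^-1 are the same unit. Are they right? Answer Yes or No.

Yes

Left side:
  kat = mol/s = s⁻¹·mol (catalytic activity).
Right side:
  kat = s⁻¹·mol.
  H = kg·m²·s⁻²·A⁻².
  So H⁻¹ = kg⁻¹·m⁻²·s²·A².
  F = kg⁻¹·m⁻²·s⁴·A².
  So F⁻¹ = kg·m²·s⁻⁴·A⁻².
  Combining: kat·H⁻¹·s²·F⁻¹ = (s⁻¹·mol) · (kg⁻¹·m⁻²·s²·A²) · s² · (kg·m²·s⁻⁴·A⁻²) = s⁻¹·mol.
Both reduce to s⁻¹·mol.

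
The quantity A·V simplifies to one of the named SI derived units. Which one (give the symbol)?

V = kg·m²·s⁻³·A⁻¹.
Combining: A·V = A · (kg·m²·s⁻³·A⁻¹) = kg·m²·s⁻³.
kg·m²·s⁻³ is the base-SI form of the watt.

W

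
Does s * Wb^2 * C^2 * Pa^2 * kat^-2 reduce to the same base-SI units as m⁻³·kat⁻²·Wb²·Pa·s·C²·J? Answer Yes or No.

Left side:
  Wb = V·s (flux: a volt is a weber per second),
      = kg·m²·s⁻²·A⁻¹.
  So Wb² = kg²·m⁴·s⁻⁴·A⁻².
  C = A·s = s·A (charge = current × time).
  So C² = s²·A².
  Pa = N/m² (pressure = force per area),
      = kg·m⁻¹·s⁻².
  So Pa² = kg²·m⁻²·s⁻⁴.
  kat = mol/s = s⁻¹·mol (catalytic activity).
  So kat⁻² = s²·mol⁻².
  Combining: s·Wb²·C²·Pa²·kat⁻² = s · (kg²·m⁴·s⁻⁴·A⁻²) · (s²·A²) · (kg²·m⁻²·s⁻⁴) · (s²·mol⁻²) = kg⁴·m²·s⁻³·mol⁻².
Right side:
  kat = s⁻¹·mol.
  So kat⁻² = s²·mol⁻².
  Wb = kg·m²·s⁻²·A⁻¹.
  So Wb² = kg²·m⁴·s⁻⁴·A⁻².
  Pa = kg·m⁻¹·s⁻².
  C = s·A.
  So C² = s²·A².
  J = kg·m²·s⁻².
  Combining: m⁻³·kat⁻²·Wb²·Pa·s·C²·J = m⁻³ · (s²·mol⁻²) · (kg²·m⁴·s⁻⁴·A⁻²) · (kg·m⁻¹·s⁻²) · s · (s²·A²) · (kg·m²·s⁻²) = kg⁴·m²·s⁻³·mol⁻².
Both reduce to kg⁴·m²·s⁻³·mol⁻².

Yes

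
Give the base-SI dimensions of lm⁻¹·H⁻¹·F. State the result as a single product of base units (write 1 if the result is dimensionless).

kg⁻²·m⁻⁴·s⁶·A⁴·cd⁻¹

lm = cd.
So lm⁻¹ = cd⁻¹.
H = kg·m²·s⁻²·A⁻².
So H⁻¹ = kg⁻¹·m⁻²·s²·A².
F = kg⁻¹·m⁻²·s⁴·A².
Combining: lm⁻¹·H⁻¹·F = cd⁻¹ · (kg⁻¹·m⁻²·s²·A²) · (kg⁻¹·m⁻²·s⁴·A²) = kg⁻²·m⁻⁴·s⁶·A⁴·cd⁻¹.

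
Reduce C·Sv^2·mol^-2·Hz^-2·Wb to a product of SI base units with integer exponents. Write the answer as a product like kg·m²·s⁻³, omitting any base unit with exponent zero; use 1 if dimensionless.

kg·m⁶·s⁻³·mol⁻²

C = A·s = s·A (charge = current × time).
Sv = J/kg (equivalent dose = energy per mass),
    = m²·s⁻².
So Sv² = m⁴·s⁻⁴.
Hz = 1/s = s⁻¹ (frequency is cycles per second).
So Hz⁻² = s².
Wb = V·s (flux: a volt is a weber per second),
    = kg·m²·s⁻²·A⁻¹.
Combining: C·Sv²·mol⁻²·Hz⁻²·Wb = (s·A) · (m⁴·s⁻⁴) · mol⁻² · s² · (kg·m²·s⁻²·A⁻¹) = kg·m⁶·s⁻³·mol⁻².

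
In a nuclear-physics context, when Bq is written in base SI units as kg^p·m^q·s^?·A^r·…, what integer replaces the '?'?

Bq = 1/s = s⁻¹ (activity is decays per second).
The exponent of s is -1.

-1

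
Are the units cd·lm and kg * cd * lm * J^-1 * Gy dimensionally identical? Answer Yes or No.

Left side:
  lm = cd·sr = cd (luminous flux; sr is dimensionless).
  Combining: cd·lm = cd · cd = cd².
Right side:
  lm = cd.
  J = kg·m²·s⁻².
  So J⁻¹ = kg⁻¹·m⁻²·s².
  Gy = m²·s⁻².
  Combining: kg·cd·lm·J⁻¹·Gy = kg · cd · cd · (kg⁻¹·m⁻²·s²) · (m²·s⁻²) = cd².
Both reduce to cd².

Yes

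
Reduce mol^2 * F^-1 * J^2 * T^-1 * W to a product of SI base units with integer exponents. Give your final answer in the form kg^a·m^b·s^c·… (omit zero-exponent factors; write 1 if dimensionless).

F = C/V (capacitance = charge per voltage),
    = A·s/(kg·m²·s⁻³·A⁻¹) (substituting C and V),
    = kg⁻¹·m⁻²·s⁴·A².
So F⁻¹ = kg·m²·s⁻⁴·A⁻².
J = N·m (work = force × distance),
    = kg·m²·s⁻².
So J² = kg²·m⁴·s⁻⁴.
T = Wb/m² (flux density = flux per area),
    = kg·s⁻²·A⁻¹.
So T⁻¹ = kg⁻¹·s²·A.
W = J/s (power = energy per time),
    = kg·m²·s⁻³.
Combining: mol²·F⁻¹·J²·T⁻¹·W = mol² · (kg·m²·s⁻⁴·A⁻²) · (kg²·m⁴·s⁻⁴) · (kg⁻¹·s²·A) · (kg·m²·s⁻³) = kg³·m⁸·s⁻⁹·A⁻¹·mol².

kg³·m⁸·s⁻⁹·A⁻¹·mol²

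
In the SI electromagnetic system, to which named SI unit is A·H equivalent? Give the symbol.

H = Wb/A (inductance = flux per current),
    = kg·m²·s⁻²·A⁻².
Combining: A·H = A · (kg·m²·s⁻²·A⁻²) = kg·m²·s⁻²·A⁻¹.
kg·m²·s⁻²·A⁻¹ is the base-SI form of the weber.

Wb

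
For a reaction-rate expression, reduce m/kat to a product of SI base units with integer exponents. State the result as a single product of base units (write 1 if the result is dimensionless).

m·s·mol⁻¹

kat = s⁻¹·mol.
So kat⁻¹ = s·mol⁻¹.
Combining: m·kat⁻¹ = m · (s·mol⁻¹) = m·s·mol⁻¹.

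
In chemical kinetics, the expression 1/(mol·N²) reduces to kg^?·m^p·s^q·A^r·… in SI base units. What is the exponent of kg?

-2

N = kg·m·s⁻².
So N⁻² = kg⁻²·m⁻²·s⁴.
Combining: mol⁻¹·N⁻² = mol⁻¹ · (kg⁻²·m⁻²·s⁴) = kg⁻²·m⁻²·s⁴·mol⁻¹.
The exponent of kg is -2.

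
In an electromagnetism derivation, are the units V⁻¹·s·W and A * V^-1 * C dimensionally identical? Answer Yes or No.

Left side:
  V = W/A (potential = power per current),
      = kg·m²·s⁻³·A⁻¹.
  So V⁻¹ = kg⁻¹·m⁻²·s³·A.
  W = J/s (power = energy per time),
      = kg·m²·s⁻³.
  Combining: V⁻¹·s·W = (kg⁻¹·m⁻²·s³·A) · s · (kg·m²·s⁻³) = s·A.
Right side:
  V = W/A (potential = power per current),
      = kg·m²·s⁻³·A⁻¹.
  So V⁻¹ = kg⁻¹·m⁻²·s³·A.
  C = A·s = s·A (charge = current × time).
  Combining: A·V⁻¹·C = A · (kg⁻¹·m⁻²·s³·A) · (s·A) = kg⁻¹·m⁻²·s⁴·A³.
Left is s·A; right is kg⁻¹·m⁻²·s⁴·A³ — different.

No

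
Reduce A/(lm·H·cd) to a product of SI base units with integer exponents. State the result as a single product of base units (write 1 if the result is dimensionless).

kg⁻¹·m⁻²·s²·A³·cd⁻²

lm = cd·sr = cd (luminous flux; sr is dimensionless).
So lm⁻¹ = cd⁻¹.
H = Wb/A (inductance = flux per current),
    = kg·m²·s⁻²·A⁻².
So H⁻¹ = kg⁻¹·m⁻²·s²·A².
Combining: lm⁻¹·H⁻¹·A·cd⁻¹ = cd⁻¹ · (kg⁻¹·m⁻²·s²·A²) · A · cd⁻¹ = kg⁻¹·m⁻²·s²·A³·cd⁻².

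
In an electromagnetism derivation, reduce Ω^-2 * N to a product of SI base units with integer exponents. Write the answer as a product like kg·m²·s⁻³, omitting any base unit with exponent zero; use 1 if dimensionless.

Ω = V/A (resistance = voltage per current),
    = kg·m²·s⁻³·A⁻².
So Ω⁻² = kg⁻²·m⁻⁴·s⁶·A⁴.
N = kg·m/s² = kg·m·s⁻² (force = mass × acceleration).
Combining: Ω⁻²·N = (kg⁻²·m⁻⁴·s⁶·A⁴) · (kg·m·s⁻²) = kg⁻¹·m⁻³·s⁴·A⁴.

kg⁻¹·m⁻³·s⁴·A⁴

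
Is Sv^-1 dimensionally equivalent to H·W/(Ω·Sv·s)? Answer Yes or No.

No

Left side:
  Sv = J/kg (equivalent dose = energy per mass),
      = m²·s⁻².
  So Sv⁻¹ = m⁻²·s².
Right side:
  Ω = V/A (resistance = voltage per current),
      = kg·m²·s⁻³·A⁻².
  So Ω⁻¹ = kg⁻¹·m⁻²·s³·A².
  Sv = J/kg (equivalent dose = energy per mass),
      = m²·s⁻².
  So Sv⁻¹ = m⁻²·s².
  H = Wb/A (inductance = flux per current),
      = kg·m²·s⁻²·A⁻².
  W = J/s (power = energy per time),
      = kg·m²·s⁻³.
  Combining: Ω⁻¹·Sv⁻¹·H·s⁻¹·W = (kg⁻¹·m⁻²·s³·A²) · (m⁻²·s²) · (kg·m²·s⁻²·A⁻²) · s⁻¹ · (kg·m²·s⁻³) = kg·s⁻¹.
Left is m⁻²·s²; right is kg·s⁻¹ — different.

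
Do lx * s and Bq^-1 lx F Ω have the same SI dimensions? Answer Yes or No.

Left side:
  lx = m⁻²·cd.
  Combining: lx·s = (m⁻²·cd) · s = m⁻²·s·cd.
Right side:
  Bq = s⁻¹.
  So Bq⁻¹ = s.
  lx = m⁻²·cd.
  F = kg⁻¹·m⁻²·s⁴·A².
  Ω = kg·m²·s⁻³·A⁻².
  Combining: Bq⁻¹·lx·F·Ω = s · (m⁻²·cd) · (kg⁻¹·m⁻²·s⁴·A²) · (kg·m²·s⁻³·A⁻²) = m⁻²·s²·cd.
Left is m⁻²·s·cd; right is m⁻²·s²·cd — different.

No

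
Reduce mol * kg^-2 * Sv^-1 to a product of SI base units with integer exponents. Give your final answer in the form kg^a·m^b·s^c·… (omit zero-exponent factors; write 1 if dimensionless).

Sv = J/kg (equivalent dose = energy per mass),
    = m²·s⁻².
So Sv⁻¹ = m⁻²·s².
Combining: mol·kg⁻²·Sv⁻¹ = mol · kg⁻² · (m⁻²·s²) = kg⁻²·m⁻²·s²·mol.

kg⁻²·m⁻²·s²·mol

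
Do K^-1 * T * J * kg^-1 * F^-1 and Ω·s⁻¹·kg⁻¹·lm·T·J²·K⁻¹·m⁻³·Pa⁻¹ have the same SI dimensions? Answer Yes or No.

Left side:
  T = Wb/m² (flux density = flux per area),
      = kg·s⁻²·A⁻¹.
  J = N·m (work = force × distance),
      = kg·m²·s⁻².
  F = C/V (capacitance = charge per voltage),
      = A·s/(kg·m²·s⁻³·A⁻¹) (substituting C and V),
      = kg⁻¹·m⁻²·s⁴·A².
  So F⁻¹ = kg·m²·s⁻⁴·A⁻².
  Combining: K⁻¹·T·J·kg⁻¹·F⁻¹ = K⁻¹ · (kg·s⁻²·A⁻¹) · (kg·m²·s⁻²) · kg⁻¹ · (kg·m²·s⁻⁴·A⁻²) = kg²·m⁴·s⁻⁸·A⁻³·K⁻¹.
Right side:
  Ω = V/A (resistance = voltage per current),
      = kg·m²·s⁻³·A⁻².
  lm = cd·sr = cd (luminous flux; sr is dimensionless).
  T = Wb/m² (flux density = flux per area),
      = kg·s⁻²·A⁻¹.
  J = N·m (work = force × distance),
      = kg·m²·s⁻².
  So J² = kg²·m⁴·s⁻⁴.
  Pa = N/m² (pressure = force per area),
      = kg·m⁻¹·s⁻².
  So Pa⁻¹ = kg⁻¹·m·s².
  Combining: Ω·s⁻¹·kg⁻¹·lm·T·J²·K⁻¹·m⁻³·Pa⁻¹ = (kg·m²·s⁻³·A⁻²) · s⁻¹ · kg⁻¹ · cd · (kg·s⁻²·A⁻¹) · (kg²·m⁴·s⁻⁴) · K⁻¹ · m⁻³ · (kg⁻¹·m·s²) = kg²·m⁴·s⁻⁸·A⁻³·K⁻¹·cd.
Left is kg²·m⁴·s⁻⁸·A⁻³·K⁻¹; right is kg²·m⁴·s⁻⁸·A⁻³·K⁻¹·cd — different.

No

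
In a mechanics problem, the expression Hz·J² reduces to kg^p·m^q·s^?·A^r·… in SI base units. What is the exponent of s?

Hz = s⁻¹.
J = kg·m²·s⁻².
So J² = kg²·m⁴·s⁻⁴.
Combining: Hz·J² = s⁻¹ · (kg²·m⁴·s⁻⁴) = kg²·m⁴·s⁻⁵.
The exponent of s is -5.

-5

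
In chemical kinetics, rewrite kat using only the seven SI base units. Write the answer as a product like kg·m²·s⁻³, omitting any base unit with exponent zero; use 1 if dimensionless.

kat = mol/s = s⁻¹·mol (catalytic activity).

s⁻¹·mol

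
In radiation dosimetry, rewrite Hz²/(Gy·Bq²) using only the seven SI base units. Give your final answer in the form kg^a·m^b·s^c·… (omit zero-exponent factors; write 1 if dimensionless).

m⁻²·s²

Gy = J/kg (absorbed dose = energy per mass),
    = m²·s⁻².
So Gy⁻¹ = m⁻²·s².
Hz = 1/s = s⁻¹ (frequency is cycles per second).
So Hz² = s⁻².
Bq = 1/s = s⁻¹ (activity is decays per second).
So Bq⁻² = s².
Combining: Gy⁻¹·Hz²·Bq⁻² = (m⁻²·s²) · s⁻² · s² = m⁻²·s².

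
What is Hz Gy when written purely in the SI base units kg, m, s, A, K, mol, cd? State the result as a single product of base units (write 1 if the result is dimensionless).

Hz = 1/s = s⁻¹ (frequency is cycles per second).
Gy = J/kg (absorbed dose = energy per mass),
    = m²·s⁻².
Combining: Hz·Gy = s⁻¹ · (m²·s⁻²) = m²·s⁻³.

m²·s⁻³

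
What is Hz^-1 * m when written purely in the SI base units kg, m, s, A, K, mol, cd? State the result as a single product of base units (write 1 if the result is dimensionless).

Hz = 1/s = s⁻¹ (frequency is cycles per second).
So Hz⁻¹ = s.
Combining: Hz⁻¹·m = s · m = m·s.

m·s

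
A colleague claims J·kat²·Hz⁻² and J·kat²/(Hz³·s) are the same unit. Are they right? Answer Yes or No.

Yes

Left side:
  J = N·m (work = force × distance),
      = kg·m²·s⁻².
  kat = mol/s = s⁻¹·mol (catalytic activity).
  So kat² = s⁻²·mol².
  Hz = 1/s = s⁻¹ (frequency is cycles per second).
  So Hz⁻² = s².
  Combining: J·kat²·Hz⁻² = (kg·m²·s⁻²) · (s⁻²·mol²) · s² = kg·m²·s⁻²·mol².
Right side:
  Hz = s⁻¹.
  So Hz⁻³ = s³.
  J = kg·m²·s⁻².
  kat = s⁻¹·mol.
  So kat² = s⁻²·mol².
  Combining: Hz⁻³·s⁻¹·J·kat² = s³ · s⁻¹ · (kg·m²·s⁻²) · (s⁻²·mol²) = kg·m²·s⁻²·mol².
Both reduce to kg·m²·s⁻²·mol².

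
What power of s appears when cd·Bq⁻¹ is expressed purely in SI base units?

Bq = 1/s = s⁻¹ (activity is decays per second).
So Bq⁻¹ = s.
Combining: cd·Bq⁻¹ = cd · s = s·cd.
The exponent of s is 1.

1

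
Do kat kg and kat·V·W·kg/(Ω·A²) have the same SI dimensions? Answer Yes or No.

No

Left side:
  kat = s⁻¹·mol.
  Combining: kat·kg = (s⁻¹·mol) · kg = kg·s⁻¹·mol.
Right side:
  kat = mol/s = s⁻¹·mol (catalytic activity).
  V = W/A (potential = power per current),
      = kg·m²·s⁻³·A⁻¹.
  Ω = V/A (resistance = voltage per current),
      = kg·m²·s⁻³·A⁻².
  So Ω⁻¹ = kg⁻¹·m⁻²·s³·A².
  W = J/s (power = energy per time),
      = kg·m²·s⁻³.
  Combining: kat·V·Ω⁻¹·W·kg·A⁻² = (s⁻¹·mol) · (kg·m²·s⁻³·A⁻¹) · (kg⁻¹·m⁻²·s³·A²) · (kg·m²·s⁻³) · kg · A⁻² = kg²·m²·s⁻⁴·A⁻¹·mol.
Left is kg·s⁻¹·mol; right is kg²·m²·s⁻⁴·A⁻¹·mol — different.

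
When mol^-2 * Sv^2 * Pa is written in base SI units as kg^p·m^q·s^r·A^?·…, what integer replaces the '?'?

0

Sv = m²·s⁻².
So Sv² = m⁴·s⁻⁴.
Pa = kg·m⁻¹·s⁻².
Combining: mol⁻²·Sv²·Pa = mol⁻² · (m⁴·s⁻⁴) · (kg·m⁻¹·s⁻²) = kg·m³·s⁻⁶·mol⁻².
The exponent of A is 0.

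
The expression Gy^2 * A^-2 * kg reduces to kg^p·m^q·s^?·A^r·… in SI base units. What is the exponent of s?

Gy = J/kg (absorbed dose = energy per mass),
    = m²·s⁻².
So Gy² = m⁴·s⁻⁴.
Combining: Gy²·A⁻²·kg = (m⁴·s⁻⁴) · A⁻² · kg = kg·m⁴·s⁻⁴·A⁻².
The exponent of s is -4.

-4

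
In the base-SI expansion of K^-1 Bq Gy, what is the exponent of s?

-3

Bq = 1/s = s⁻¹ (activity is decays per second).
Gy = J/kg (absorbed dose = energy per mass),
    = m²·s⁻².
Combining: K⁻¹·Bq·Gy = K⁻¹ · s⁻¹ · (m²·s⁻²) = m²·s⁻³·K⁻¹.
The exponent of s is -3.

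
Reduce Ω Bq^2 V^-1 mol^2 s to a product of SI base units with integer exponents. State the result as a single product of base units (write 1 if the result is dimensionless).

s⁻¹·A⁻¹·mol²

Ω = V/A (resistance = voltage per current),
    = kg·m²·s⁻³·A⁻².
Bq = 1/s = s⁻¹ (activity is decays per second).
So Bq² = s⁻².
V = W/A (potential = power per current),
    = kg·m²·s⁻³·A⁻¹.
So V⁻¹ = kg⁻¹·m⁻²·s³·A.
Combining: Ω·Bq²·V⁻¹·mol²·s = (kg·m²·s⁻³·A⁻²) · s⁻² · (kg⁻¹·m⁻²·s³·A) · mol² · s = s⁻¹·A⁻¹·mol².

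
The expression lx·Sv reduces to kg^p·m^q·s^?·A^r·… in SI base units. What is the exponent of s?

lx = lm/m² (illuminance = luminous flux per area),
    = m⁻²·cd.
Sv = J/kg (equivalent dose = energy per mass),
    = m²·s⁻².
Combining: lx·Sv = (m⁻²·cd) · (m²·s⁻²) = s⁻²·cd.
The exponent of s is -2.

-2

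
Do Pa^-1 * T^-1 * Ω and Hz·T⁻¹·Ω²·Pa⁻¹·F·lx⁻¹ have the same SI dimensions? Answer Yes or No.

No

Left side:
  Pa = kg·m⁻¹·s⁻².
  So Pa⁻¹ = kg⁻¹·m·s².
  T = kg·s⁻²·A⁻¹.
  So T⁻¹ = kg⁻¹·s²·A.
  Ω = kg·m²·s⁻³·A⁻².
  Combining: Pa⁻¹·T⁻¹·Ω = (kg⁻¹·m·s²) · (kg⁻¹·s²·A) · (kg·m²·s⁻³·A⁻²) = kg⁻¹·m³·s·A⁻¹.
Right side:
  Hz = 1/s = s⁻¹ (frequency is cycles per second).
  T = Wb/m² (flux density = flux per area),
      = kg·s⁻²·A⁻¹.
  So T⁻¹ = kg⁻¹·s²·A.
  Ω = V/A (resistance = voltage per current),
      = kg·m²·s⁻³·A⁻².
  So Ω² = kg²·m⁴·s⁻⁶·A⁻⁴.
  Pa = N/m² (pressure = force per area),
      = kg·m⁻¹·s⁻².
  So Pa⁻¹ = kg⁻¹·m·s².
  F = C/V (capacitance = charge per voltage),
      = A·s/(kg·m²·s⁻³·A⁻¹) (substituting C and V),
      = kg⁻¹·m⁻²·s⁴·A².
  lx = lm/m² (illuminance = luminous flux per area),
      = m⁻²·cd.
  So lx⁻¹ = m²·cd⁻¹.
  Combining: Hz·T⁻¹·Ω²·Pa⁻¹·F·lx⁻¹ = s⁻¹ · (kg⁻¹·s²·A) · (kg²·m⁴·s⁻⁶·A⁻⁴) · (kg⁻¹·m·s²) · (kg⁻¹·m⁻²·s⁴·A²) · (m²·cd⁻¹) = kg⁻¹·m⁵·s·A⁻¹·cd⁻¹.
Left is kg⁻¹·m³·s·A⁻¹; right is kg⁻¹·m⁵·s·A⁻¹·cd⁻¹ — different.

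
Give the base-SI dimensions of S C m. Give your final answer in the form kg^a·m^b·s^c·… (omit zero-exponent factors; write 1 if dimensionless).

kg⁻¹·m⁻¹·s⁴·A³

S = 1/Ω (conductance is reciprocal resistance),
    = kg⁻¹·m⁻²·s³·A².
C = A·s = s·A (charge = current × time).
Combining: S·C·m = (kg⁻¹·m⁻²·s³·A²) · (s·A) · m = kg⁻¹·m⁻¹·s⁴·A³.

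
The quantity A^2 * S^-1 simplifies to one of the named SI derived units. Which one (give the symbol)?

W

S = 1/Ω (conductance is reciprocal resistance),
    = kg⁻¹·m⁻²·s³·A².
So S⁻¹ = kg·m²·s⁻³·A⁻².
Combining: A²·S⁻¹ = A² · (kg·m²·s⁻³·A⁻²) = kg·m²·s⁻³.
kg·m²·s⁻³ is the base-SI form of the watt.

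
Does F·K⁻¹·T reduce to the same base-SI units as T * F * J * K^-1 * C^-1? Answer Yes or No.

No

Left side:
  F = kg⁻¹·m⁻²·s⁴·A².
  T = kg·s⁻²·A⁻¹.
  Combining: F·K⁻¹·T = (kg⁻¹·m⁻²·s⁴·A²) · K⁻¹ · (kg·s⁻²·A⁻¹) = m⁻²·s²·A·K⁻¹.
Right side:
  T = kg·s⁻²·A⁻¹.
  F = kg⁻¹·m⁻²·s⁴·A².
  J = kg·m²·s⁻².
  C = s·A.
  So C⁻¹ = s⁻¹·A⁻¹.
  Combining: T·F·J·K⁻¹·C⁻¹ = (kg·s⁻²·A⁻¹) · (kg⁻¹·m⁻²·s⁴·A²) · (kg·m²·s⁻²) · K⁻¹ · (s⁻¹·A⁻¹) = kg·s⁻¹·K⁻¹.
Left is m⁻²·s²·A·K⁻¹; right is kg·s⁻¹·K⁻¹ — different.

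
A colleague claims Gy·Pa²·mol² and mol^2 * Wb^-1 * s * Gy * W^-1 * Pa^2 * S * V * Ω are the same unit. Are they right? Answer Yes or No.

Left side:
  Gy = m²·s⁻².
  Pa = kg·m⁻¹·s⁻².
  So Pa² = kg²·m⁻²·s⁻⁴.
  Combining: Gy·Pa²·mol² = (m²·s⁻²) · (kg²·m⁻²·s⁻⁴) · mol² = kg²·s⁻⁶·mol².
Right side:
  Wb = kg·m²·s⁻²·A⁻¹.
  So Wb⁻¹ = kg⁻¹·m⁻²·s²·A.
  Gy = m²·s⁻².
  W = kg·m²·s⁻³.
  So W⁻¹ = kg⁻¹·m⁻²·s³.
  Pa = kg·m⁻¹·s⁻².
  So Pa² = kg²·m⁻²·s⁻⁴.
  S = kg⁻¹·m⁻²·s³·A².
  V = kg·m²·s⁻³·A⁻¹.
  Ω = kg·m²·s⁻³·A⁻².
  Combining: mol²·Wb⁻¹·s·Gy·W⁻¹·Pa²·S·V·Ω = mol² · (kg⁻¹·m⁻²·s²·A) · s · (m²·s⁻²) · (kg⁻¹·m⁻²·s³) · (kg²·m⁻²·s⁻⁴) · (kg⁻¹·m⁻²·s³·A²) · (kg·m²·s⁻³·A⁻¹) · (kg·m²·s⁻³·A⁻²) = kg·m⁻²·s⁻³·mol².
Left is kg²·s⁻⁶·mol²; right is kg·m⁻²·s⁻³·mol² — different.

No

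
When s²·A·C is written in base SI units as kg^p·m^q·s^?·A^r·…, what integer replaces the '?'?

3

C = A·s = s·A (charge = current × time).
Combining: s²·A·C = s² · A · (s·A) = s³·A².
The exponent of s is 3.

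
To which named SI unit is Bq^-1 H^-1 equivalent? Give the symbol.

Bq = 1/s = s⁻¹ (activity is decays per second).
So Bq⁻¹ = s.
H = Wb/A (inductance = flux per current),
    = kg·m²·s⁻²·A⁻².
So H⁻¹ = kg⁻¹·m⁻²·s²·A².
Combining: Bq⁻¹·H⁻¹ = s · (kg⁻¹·m⁻²·s²·A²) = kg⁻¹·m⁻²·s³·A².
kg⁻¹·m⁻²·s³·A² is the base-SI form of the siemens.

S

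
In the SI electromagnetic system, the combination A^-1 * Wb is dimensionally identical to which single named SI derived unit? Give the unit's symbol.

Wb = V·s (flux: a volt is a weber per second),
    = kg·m²·s⁻²·A⁻¹.
Combining: A⁻¹·Wb = A⁻¹ · (kg·m²·s⁻²·A⁻¹) = kg·m²·s⁻²·A⁻².
kg·m²·s⁻²·A⁻² is the base-SI form of the henry.

H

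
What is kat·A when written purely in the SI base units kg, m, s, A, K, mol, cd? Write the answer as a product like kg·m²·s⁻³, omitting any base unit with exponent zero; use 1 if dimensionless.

s⁻¹·A·mol

kat = mol/s = s⁻¹·mol (catalytic activity).
Combining: kat·A = (s⁻¹·mol) · A = s⁻¹·A·mol.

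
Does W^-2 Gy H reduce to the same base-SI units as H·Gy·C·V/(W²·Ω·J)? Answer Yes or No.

No

Left side:
  W = J/s (power = energy per time),
      = kg·m²·s⁻³.
  So W⁻² = kg⁻²·m⁻⁴·s⁶.
  Gy = J/kg (absorbed dose = energy per mass),
      = m²·s⁻².
  H = Wb/A (inductance = flux per current),
      = kg·m²·s⁻²·A⁻².
  Combining: W⁻²·Gy·H = (kg⁻²·m⁻⁴·s⁶) · (m²·s⁻²) · (kg·m²·s⁻²·A⁻²) = kg⁻¹·s²·A⁻².
Right side:
  H = kg·m²·s⁻²·A⁻².
  Gy = m²·s⁻².
  C = s·A.
  W = kg·m²·s⁻³.
  So W⁻² = kg⁻²·m⁻⁴·s⁶.
  V = kg·m²·s⁻³·A⁻¹.
  Ω = kg·m²·s⁻³·A⁻².
  So Ω⁻¹ = kg⁻¹·m⁻²·s³·A².
  J = kg·m²·s⁻².
  So J⁻¹ = kg⁻¹·m⁻²·s².
  Combining: H·Gy·C·W⁻²·V·Ω⁻¹·J⁻¹ = (kg·m²·s⁻²·A⁻²) · (m²·s⁻²) · (s·A) · (kg⁻²·m⁻⁴·s⁶) · (kg·m²·s⁻³·A⁻¹) · (kg⁻¹·m⁻²·s³·A²) · (kg⁻¹·m⁻²·s²) = kg⁻²·m⁻²·s⁵.
Left is kg⁻¹·s²·A⁻²; right is kg⁻²·m⁻²·s⁵ — different.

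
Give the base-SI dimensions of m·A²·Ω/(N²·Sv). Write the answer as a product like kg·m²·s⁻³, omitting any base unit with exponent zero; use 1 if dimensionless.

N = kg·m/s² = kg·m·s⁻² (force = mass × acceleration).
So N⁻² = kg⁻²·m⁻²·s⁴.
Ω = V/A (resistance = voltage per current),
    = kg·m²·s⁻³·A⁻².
Sv = J/kg (equivalent dose = energy per mass),
    = m²·s⁻².
So Sv⁻¹ = m⁻²·s².
Combining: N⁻²·m·A²·Ω·Sv⁻¹ = (kg⁻²·m⁻²·s⁴) · m · A² · (kg·m²·s⁻³·A⁻²) · (m⁻²·s²) = kg⁻¹·m⁻¹·s³.

kg⁻¹·m⁻¹·s³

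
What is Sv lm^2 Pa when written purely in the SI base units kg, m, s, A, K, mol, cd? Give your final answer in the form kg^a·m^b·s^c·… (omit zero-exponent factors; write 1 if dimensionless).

Sv = m²·s⁻².
lm = cd.
So lm² = cd².
Pa = kg·m⁻¹·s⁻².
Combining: Sv·lm²·Pa = (m²·s⁻²) · cd² · (kg·m⁻¹·s⁻²) = kg·m·s⁻⁴·cd².

kg·m·s⁻⁴·cd²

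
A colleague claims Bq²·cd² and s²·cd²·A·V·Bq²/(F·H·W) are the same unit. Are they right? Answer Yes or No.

Left side:
  Bq = 1/s = s⁻¹ (activity is decays per second).
  So Bq² = s⁻².
  Combining: Bq²·cd² = s⁻² · cd² = s⁻²·cd².
Right side:
  F = C/V (capacitance = charge per voltage),
      = A·s/(kg·m²·s⁻³·A⁻¹) (substituting C and V),
      = kg⁻¹·m⁻²·s⁴·A².
  So F⁻¹ = kg·m²·s⁻⁴·A⁻².
  H = Wb/A (inductance = flux per current),
      = kg·m²·s⁻²·A⁻².
  So H⁻¹ = kg⁻¹·m⁻²·s²·A².
  V = W/A (potential = power per current),
      = kg·m²·s⁻³·A⁻¹.
  W = J/s (power = energy per time),
      = kg·m²·s⁻³.
  So W⁻¹ = kg⁻¹·m⁻²·s³.
  Bq = 1/s = s⁻¹ (activity is decays per second).
  So Bq² = s⁻².
  Combining: s²·cd²·F⁻¹·H⁻¹·A·V·W⁻¹·Bq² = s² · cd² · (kg·m²·s⁻⁴·A⁻²) · (kg⁻¹·m⁻²·s²·A²) · A · (kg·m²·s⁻³·A⁻¹) · (kg⁻¹·m⁻²·s³) · s⁻² = s⁻²·cd².
Both reduce to s⁻²·cd².

Yes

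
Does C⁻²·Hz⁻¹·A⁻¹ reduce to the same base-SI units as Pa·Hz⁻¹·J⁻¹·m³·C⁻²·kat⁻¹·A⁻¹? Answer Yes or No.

No

Left side:
  C = A·s = s·A (charge = current × time).
  So C⁻² = s⁻²·A⁻².
  Hz = 1/s = s⁻¹ (frequency is cycles per second).
  So Hz⁻¹ = s.
  Combining: C⁻²·Hz⁻¹·A⁻¹ = (s⁻²·A⁻²) · s · A⁻¹ = s⁻¹·A⁻³.
Right side:
  Pa = kg·m⁻¹·s⁻².
  Hz = s⁻¹.
  So Hz⁻¹ = s.
  J = kg·m²·s⁻².
  So J⁻¹ = kg⁻¹·m⁻²·s².
  C = s·A.
  So C⁻² = s⁻²·A⁻².
  kat = s⁻¹·mol.
  So kat⁻¹ = s·mol⁻¹.
  Combining: Pa·Hz⁻¹·J⁻¹·m³·C⁻²·kat⁻¹·A⁻¹ = (kg·m⁻¹·s⁻²) · s · (kg⁻¹·m⁻²·s²) · m³ · (s⁻²·A⁻²) · (s·mol⁻¹) · A⁻¹ = A⁻³·mol⁻¹.
Left is s⁻¹·A⁻³; right is A⁻³·mol⁻¹ — different.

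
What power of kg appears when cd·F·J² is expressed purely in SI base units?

F = kg⁻¹·m⁻²·s⁴·A².
J = kg·m²·s⁻².
So J² = kg²·m⁴·s⁻⁴.
Combining: cd·F·J² = cd · (kg⁻¹·m⁻²·s⁴·A²) · (kg²·m⁴·s⁻⁴) = kg·m²·A²·cd.
The exponent of kg is 1.

1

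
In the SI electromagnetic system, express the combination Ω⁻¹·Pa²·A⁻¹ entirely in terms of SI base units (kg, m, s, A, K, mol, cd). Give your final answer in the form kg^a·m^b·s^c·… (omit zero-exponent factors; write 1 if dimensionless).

Ω = kg·m²·s⁻³·A⁻².
So Ω⁻¹ = kg⁻¹·m⁻²·s³·A².
Pa = kg·m⁻¹·s⁻².
So Pa² = kg²·m⁻²·s⁻⁴.
Combining: Ω⁻¹·Pa²·A⁻¹ = (kg⁻¹·m⁻²·s³·A²) · (kg²·m⁻²·s⁻⁴) · A⁻¹ = kg·m⁻⁴·s⁻¹·A.

kg·m⁻⁴·s⁻¹·A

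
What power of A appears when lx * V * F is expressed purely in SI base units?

1

lx = lm/m² (illuminance = luminous flux per area),
    = m⁻²·cd.
V = W/A (potential = power per current),
    = kg·m²·s⁻³·A⁻¹.
F = C/V (capacitance = charge per voltage),
    = A·s/(kg·m²·s⁻³·A⁻¹) (substituting C and V),
    = kg⁻¹·m⁻²·s⁴·A².
Combining: lx·V·F = (m⁻²·cd) · (kg·m²·s⁻³·A⁻¹) · (kg⁻¹·m⁻²·s⁴·A²) = m⁻²·s·A·cd.
The exponent of A is 1.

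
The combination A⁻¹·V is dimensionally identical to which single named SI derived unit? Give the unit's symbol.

Ω

V = W/A (potential = power per current),
    = kg·m²·s⁻³·A⁻¹.
Combining: A⁻¹·V = A⁻¹ · (kg·m²·s⁻³·A⁻¹) = kg·m²·s⁻³·A⁻².
kg·m²·s⁻³·A⁻² is the base-SI form of the ohm.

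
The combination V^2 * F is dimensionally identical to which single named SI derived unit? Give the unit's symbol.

V = kg·m²·s⁻³·A⁻¹.
So V² = kg²·m⁴·s⁻⁶·A⁻².
F = kg⁻¹·m⁻²·s⁴·A².
Combining: V²·F = (kg²·m⁴·s⁻⁶·A⁻²) · (kg⁻¹·m⁻²·s⁴·A²) = kg·m²·s⁻².
kg·m²·s⁻² is the base-SI form of the joule.

J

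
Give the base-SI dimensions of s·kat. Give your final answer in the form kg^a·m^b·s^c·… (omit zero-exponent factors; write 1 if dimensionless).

kat = mol/s = s⁻¹·mol (catalytic activity).
Combining: s·kat = s · (s⁻¹·mol) = mol.

mol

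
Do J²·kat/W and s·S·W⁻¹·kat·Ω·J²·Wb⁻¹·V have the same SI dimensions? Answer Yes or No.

Left side:
  W = J/s (power = energy per time),
      = kg·m²·s⁻³.
  So W⁻¹ = kg⁻¹·m⁻²·s³.
  J = N·m (work = force × distance),
      = kg·m²·s⁻².
  So J² = kg²·m⁴·s⁻⁴.
  kat = mol/s = s⁻¹·mol (catalytic activity).
  Combining: W⁻¹·J²·kat = (kg⁻¹·m⁻²·s³) · (kg²·m⁴·s⁻⁴) · (s⁻¹·mol) = kg·m²·s⁻²·mol.
Right side:
  S = kg⁻¹·m⁻²·s³·A².
  W = kg·m²·s⁻³.
  So W⁻¹ = kg⁻¹·m⁻²·s³.
  kat = s⁻¹·mol.
  Ω = kg·m²·s⁻³·A⁻².
  J = kg·m²·s⁻².
  So J² = kg²·m⁴·s⁻⁴.
  Wb = kg·m²·s⁻²·A⁻¹.
  So Wb⁻¹ = kg⁻¹·m⁻²·s²·A.
  V = kg·m²·s⁻³·A⁻¹.
  Combining: s·S·W⁻¹·kat·Ω·J²·Wb⁻¹·V = s · (kg⁻¹·m⁻²·s³·A²) · (kg⁻¹·m⁻²·s³) · (s⁻¹·mol) · (kg·m²·s⁻³·A⁻²) · (kg²·m⁴·s⁻⁴) · (kg⁻¹·m⁻²·s²·A) · (kg·m²·s⁻³·A⁻¹) = kg·m²·s⁻²·mol.
Both reduce to kg·m²·s⁻²·mol.

Yes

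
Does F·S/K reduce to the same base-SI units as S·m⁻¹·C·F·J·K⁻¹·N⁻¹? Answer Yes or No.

Left side:
  F = kg⁻¹·m⁻²·s⁴·A².
  S = kg⁻¹·m⁻²·s³·A².
  Combining: F·S·K⁻¹ = (kg⁻¹·m⁻²·s⁴·A²) · (kg⁻¹·m⁻²·s³·A²) · K⁻¹ = kg⁻²·m⁻⁴·s⁷·A⁴·K⁻¹.
Right side:
  S = 1/Ω (conductance is reciprocal resistance),
      = kg⁻¹·m⁻²·s³·A².
  C = A·s = s·A (charge = current × time).
  F = C/V (capacitance = charge per voltage),
      = A·s/(kg·m²·s⁻³·A⁻¹) (substituting C and V),
      = kg⁻¹·m⁻²·s⁴·A².
  J = N·m (work = force × distance),
      = kg·m²·s⁻².
  N = kg·m/s² = kg·m·s⁻² (force = mass × acceleration).
  So N⁻¹ = kg⁻¹·m⁻¹·s².
  Combining: S·m⁻¹·C·F·J·K⁻¹·N⁻¹ = (kg⁻¹·m⁻²·s³·A²) · m⁻¹ · (s·A) · (kg⁻¹·m⁻²·s⁴·A²) · (kg·m²·s⁻²) · K⁻¹ · (kg⁻¹·m⁻¹·s²) = kg⁻²·m⁻⁴·s⁸·A⁵·K⁻¹.
Left is kg⁻²·m⁻⁴·s⁷·A⁴·K⁻¹; right is kg⁻²·m⁻⁴·s⁸·A⁵·K⁻¹ — different.

No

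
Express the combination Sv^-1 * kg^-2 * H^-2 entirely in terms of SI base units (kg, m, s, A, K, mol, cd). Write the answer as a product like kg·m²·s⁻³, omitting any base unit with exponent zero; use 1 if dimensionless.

kg⁻⁴·m⁻⁶·s⁶·A⁴

Sv = J/kg (equivalent dose = energy per mass),
    = m²·s⁻².
So Sv⁻¹ = m⁻²·s².
H = Wb/A (inductance = flux per current),
    = kg·m²·s⁻²·A⁻².
So H⁻² = kg⁻²·m⁻⁴·s⁴·A⁴.
Combining: Sv⁻¹·kg⁻²·H⁻² = (m⁻²·s²) · kg⁻² · (kg⁻²·m⁻⁴·s⁴·A⁴) = kg⁻⁴·m⁻⁶·s⁶·A⁴.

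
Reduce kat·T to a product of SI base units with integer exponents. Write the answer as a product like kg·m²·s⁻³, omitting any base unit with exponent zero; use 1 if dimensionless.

kat = s⁻¹·mol.
T = kg·s⁻²·A⁻¹.
Combining: kat·T = (s⁻¹·mol) · (kg·s⁻²·A⁻¹) = kg·s⁻³·A⁻¹·mol.

kg·s⁻³·A⁻¹·mol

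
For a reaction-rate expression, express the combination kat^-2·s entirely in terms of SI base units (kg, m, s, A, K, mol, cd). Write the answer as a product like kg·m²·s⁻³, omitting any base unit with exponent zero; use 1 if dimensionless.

kat = s⁻¹·mol.
So kat⁻² = s²·mol⁻².
Combining: kat⁻²·s = (s²·mol⁻²) · s = s³·mol⁻².

s³·mol⁻²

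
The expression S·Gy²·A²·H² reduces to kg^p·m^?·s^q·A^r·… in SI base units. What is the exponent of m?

6

S = 1/Ω (conductance is reciprocal resistance),
    = kg⁻¹·m⁻²·s³·A².
Gy = J/kg (absorbed dose = energy per mass),
    = m²·s⁻².
So Gy² = m⁴·s⁻⁴.
H = Wb/A (inductance = flux per current),
    = kg·m²·s⁻²·A⁻².
So H² = kg²·m⁴·s⁻⁴·A⁻⁴.
Combining: S·Gy²·A²·H² = (kg⁻¹·m⁻²·s³·A²) · (m⁴·s⁻⁴) · A² · (kg²·m⁴·s⁻⁴·A⁻⁴) = kg·m⁶·s⁻⁵.
The exponent of m is 6.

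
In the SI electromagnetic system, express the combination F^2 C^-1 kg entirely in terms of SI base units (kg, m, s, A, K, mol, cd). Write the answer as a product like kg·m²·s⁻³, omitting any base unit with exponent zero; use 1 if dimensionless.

kg⁻¹·m⁻⁴·s⁷·A³

F = C/V (capacitance = charge per voltage),
    = A·s/(kg·m²·s⁻³·A⁻¹) (substituting C and V),
    = kg⁻¹·m⁻²·s⁴·A².
So F² = kg⁻²·m⁻⁴·s⁸·A⁴.
C = A·s = s·A (charge = current × time).
So C⁻¹ = s⁻¹·A⁻¹.
Combining: F²·C⁻¹·kg = (kg⁻²·m⁻⁴·s⁸·A⁴) · (s⁻¹·A⁻¹) · kg = kg⁻¹·m⁻⁴·s⁷·A³.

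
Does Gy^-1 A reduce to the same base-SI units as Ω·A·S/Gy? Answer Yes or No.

Yes

Left side:
  Gy = m²·s⁻².
  So Gy⁻¹ = m⁻²·s².
  Combining: Gy⁻¹·A = (m⁻²·s²) · A = m⁻²·s²·A.
Right side:
  Gy = m²·s⁻².
  So Gy⁻¹ = m⁻²·s².
  Ω = kg·m²·s⁻³·A⁻².
  S = kg⁻¹·m⁻²·s³·A².
  Combining: Gy⁻¹·Ω·A·S = (m⁻²·s²) · (kg·m²·s⁻³·A⁻²) · A · (kg⁻¹·m⁻²·s³·A²) = m⁻²·s²·A.
Both reduce to m⁻²·s²·A.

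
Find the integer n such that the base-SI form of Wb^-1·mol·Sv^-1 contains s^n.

Wb = V·s (flux: a volt is a weber per second),
    = kg·m²·s⁻²·A⁻¹.
So Wb⁻¹ = kg⁻¹·m⁻²·s²·A.
Sv = J/kg (equivalent dose = energy per mass),
    = m²·s⁻².
So Sv⁻¹ = m⁻²·s².
Combining: Wb⁻¹·mol·Sv⁻¹ = (kg⁻¹·m⁻²·s²·A) · mol · (m⁻²·s²) = kg⁻¹·m⁻⁴·s⁴·A·mol.
The exponent of s is 4.

4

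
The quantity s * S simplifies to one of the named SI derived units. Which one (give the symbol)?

S = kg⁻¹·m⁻²·s³·A².
Combining: s·S = s · (kg⁻¹·m⁻²·s³·A²) = kg⁻¹·m⁻²·s⁴·A².
kg⁻¹·m⁻²·s⁴·A² is the base-SI form of the farad.

F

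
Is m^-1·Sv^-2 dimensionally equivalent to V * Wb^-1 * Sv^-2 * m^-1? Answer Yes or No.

No

Left side:
  Sv = m²·s⁻².
  So Sv⁻² = m⁻⁴·s⁴.
  Combining: m⁻¹·Sv⁻² = m⁻¹ · (m⁻⁴·s⁴) = m⁻⁵·s⁴.
Right side:
  V = kg·m²·s⁻³·A⁻¹.
  Wb = kg·m²·s⁻²·A⁻¹.
  So Wb⁻¹ = kg⁻¹·m⁻²·s²·A.
  Sv = m²·s⁻².
  So Sv⁻² = m⁻⁴·s⁴.
  Combining: V·Wb⁻¹·Sv⁻²·m⁻¹ = (kg·m²·s⁻³·A⁻¹) · (kg⁻¹·m⁻²·s²·A) · (m⁻⁴·s⁴) · m⁻¹ = m⁻⁵·s³.
Left is m⁻⁵·s⁴; right is m⁻⁵·s³ — different.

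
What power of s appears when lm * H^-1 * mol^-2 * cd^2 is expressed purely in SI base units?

lm = cd.
H = kg·m²·s⁻²·A⁻².
So H⁻¹ = kg⁻¹·m⁻²·s²·A².
Combining: lm·H⁻¹·mol⁻²·cd² = cd · (kg⁻¹·m⁻²·s²·A²) · mol⁻² · cd² = kg⁻¹·m⁻²·s²·A²·mol⁻²·cd³.
The exponent of s is 2.

2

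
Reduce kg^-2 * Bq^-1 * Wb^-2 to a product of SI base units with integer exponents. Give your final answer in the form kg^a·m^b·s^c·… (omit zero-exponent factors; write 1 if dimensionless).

kg⁻⁴·m⁻⁴·s⁵·A²

Bq = 1/s = s⁻¹ (activity is decays per second).
So Bq⁻¹ = s.
Wb = V·s (flux: a volt is a weber per second),
    = kg·m²·s⁻²·A⁻¹.
So Wb⁻² = kg⁻²·m⁻⁴·s⁴·A².
Combining: kg⁻²·Bq⁻¹·Wb⁻² = kg⁻² · s · (kg⁻²·m⁻⁴·s⁴·A²) = kg⁻⁴·m⁻⁴·s⁵·A².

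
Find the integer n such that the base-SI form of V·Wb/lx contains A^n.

-2

V = kg·m²·s⁻³·A⁻¹.
Wb = kg·m²·s⁻²·A⁻¹.
lx = m⁻²·cd.
So lx⁻¹ = m²·cd⁻¹.
Combining: V·Wb·lx⁻¹ = (kg·m²·s⁻³·A⁻¹) · (kg·m²·s⁻²·A⁻¹) · (m²·cd⁻¹) = kg²·m⁶·s⁻⁵·A⁻²·cd⁻¹.
The exponent of A is -2.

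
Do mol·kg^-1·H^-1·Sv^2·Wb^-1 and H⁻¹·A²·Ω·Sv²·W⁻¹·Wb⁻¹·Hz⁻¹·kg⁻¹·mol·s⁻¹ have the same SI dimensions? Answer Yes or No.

Yes

Left side:
  H = Wb/A (inductance = flux per current),
      = kg·m²·s⁻²·A⁻².
  So H⁻¹ = kg⁻¹·m⁻²·s²·A².
  Sv = J/kg (equivalent dose = energy per mass),
      = m²·s⁻².
  So Sv² = m⁴·s⁻⁴.
  Wb = V·s (flux: a volt is a weber per second),
      = kg·m²·s⁻²·A⁻¹.
  So Wb⁻¹ = kg⁻¹·m⁻²·s²·A.
  Combining: mol·kg⁻¹·H⁻¹·Sv²·Wb⁻¹ = mol · kg⁻¹ · (kg⁻¹·m⁻²·s²·A²) · (m⁴·s⁻⁴) · (kg⁻¹·m⁻²·s²·A) = kg⁻³·A³·mol.
Right side:
  H = Wb/A (inductance = flux per current),
      = kg·m²·s⁻²·A⁻².
  So H⁻¹ = kg⁻¹·m⁻²·s²·A².
  Ω = V/A (resistance = voltage per current),
      = kg·m²·s⁻³·A⁻².
  Sv = J/kg (equivalent dose = energy per mass),
      = m²·s⁻².
  So Sv² = m⁴·s⁻⁴.
  W = J/s (power = energy per time),
      = kg·m²·s⁻³.
  So W⁻¹ = kg⁻¹·m⁻²·s³.
  Wb = V·s (flux: a volt is a weber per second),
      = kg·m²·s⁻²·A⁻¹.
  So Wb⁻¹ = kg⁻¹·m⁻²·s²·A.
  Hz = 1/s = s⁻¹ (frequency is cycles per second).
  So Hz⁻¹ = s.
  Combining: H⁻¹·A²·Ω·Sv²·W⁻¹·Wb⁻¹·Hz⁻¹·kg⁻¹·mol·s⁻¹ = (kg⁻¹·m⁻²·s²·A²) · A² · (kg·m²·s⁻³·A⁻²) · (m⁴·s⁻⁴) · (kg⁻¹·m⁻²·s³) · (kg⁻¹·m⁻²·s²·A) · s · kg⁻¹ · mol · s⁻¹ = kg⁻³·A³·mol.
Both reduce to kg⁻³·A³·mol.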